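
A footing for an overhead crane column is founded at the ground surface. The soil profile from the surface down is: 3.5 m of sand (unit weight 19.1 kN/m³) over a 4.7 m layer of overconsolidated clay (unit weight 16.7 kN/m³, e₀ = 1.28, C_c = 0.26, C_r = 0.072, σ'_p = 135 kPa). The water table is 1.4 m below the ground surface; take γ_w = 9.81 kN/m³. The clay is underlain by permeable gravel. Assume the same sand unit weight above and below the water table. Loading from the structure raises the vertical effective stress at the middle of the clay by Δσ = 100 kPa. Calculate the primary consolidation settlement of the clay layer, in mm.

S_c ≈ 92.8 mm

Mid-depth of clay below the ground surface: z = 3.5 + 4.7/2 = 5.85 m.
Total vertical stress at mid-clay: σ_v = 19.1×3.5 + 16.7×2.35 = 106.09 kPa.
Pore pressure: u = 9.81×(5.85 − 1.4) = 43.655 kPa.
Initial effective stress: σ'_0 = σ_v − u = 106.09 − 43.655 = 62.435 kPa.
Final effective stress: σ'_f = 62.435 + 100 = 162.44 kPa.
σ'_f = 162.44 > σ'_p = 135 kPa, so the stress path crosses the preconsolidation pressure — recompression up to σ'_p, then virgin compression beyond:
S_c = H/(1+e₀)·[C_r·log₁₀(σ'_p/σ'_0) + C_c·log₁₀(σ'_f/σ'_p)]
    = 4.7/2.28 × [0.072×log₁₀(135/62.435) + 0.26×log₁₀(162.44/135)]
    = 2.0614 × [0.024113 + 0.020893] = 0.09278 m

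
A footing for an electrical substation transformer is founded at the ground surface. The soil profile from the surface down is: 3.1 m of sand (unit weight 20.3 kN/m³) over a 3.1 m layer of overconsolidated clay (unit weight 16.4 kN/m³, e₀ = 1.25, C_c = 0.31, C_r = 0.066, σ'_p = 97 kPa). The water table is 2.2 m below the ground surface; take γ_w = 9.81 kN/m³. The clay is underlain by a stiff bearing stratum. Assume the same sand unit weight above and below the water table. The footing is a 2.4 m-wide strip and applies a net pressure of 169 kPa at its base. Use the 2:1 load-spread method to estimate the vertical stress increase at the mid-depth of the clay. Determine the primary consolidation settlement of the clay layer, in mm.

S_c ≈ 58.5 mm

Mid-depth of clay below the ground surface: z = 3.1 + 3.1/2 = 4.65 m.
Total vertical stress at mid-clay: σ_v = 20.3×3.1 + 16.4×1.55 = 88.35 kPa.
Pore pressure: u = 9.81×(4.65 − 2.2) = 24.035 kPa.
Initial effective stress: σ'_0 = σ_v − u = 88.35 − 24.035 = 64.315 kPa.
Stress increase at mid-clay by the 2:1 spreading method:
Δσ = qB/(B+z) = 169×2.4/(2.4+4.65) = 57.532 kPa
Final effective stress: σ'_f = 64.315 + 57.532 = 121.85 kPa.
σ'_f = 121.85 > σ'_p = 97 kPa, so the stress path crosses the preconsolidation pressure — recompression up to σ'_p, then virgin compression beyond:
S_c = H/(1+e₀)·[C_r·log₁₀(σ'_p/σ'_0) + C_c·log₁₀(σ'_f/σ'_p)]
    = 3.1/2.25 × [0.066×log₁₀(97/64.315) + 0.31×log₁₀(121.85/97)]
    = 1.3778 × [0.011778 + 0.030707] = 0.05854 m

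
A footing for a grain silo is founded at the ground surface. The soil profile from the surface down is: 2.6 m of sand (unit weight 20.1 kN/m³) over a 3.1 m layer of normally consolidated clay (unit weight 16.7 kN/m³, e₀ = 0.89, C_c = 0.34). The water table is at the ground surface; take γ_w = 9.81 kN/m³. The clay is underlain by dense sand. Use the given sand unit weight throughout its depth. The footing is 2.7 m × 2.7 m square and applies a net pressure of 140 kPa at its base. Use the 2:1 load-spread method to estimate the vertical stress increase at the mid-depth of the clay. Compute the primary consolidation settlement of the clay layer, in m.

Mid-depth of clay below the ground surface: z = 2.6 + 3.1/2 = 4.15 m.
Total vertical stress at mid-clay: σ_v = 20.1×2.6 + 16.7×1.55 = 78.145 kPa.
Pore pressure: u = 9.81×(4.15 − 0) = 40.712 kPa.
Initial effective stress: σ'_0 = σ_v − u = 78.145 − 40.712 = 37.433 kPa.
Stress increase at mid-clay by the 2:1 spreading method:
Δσ = qBL/((B+z)(L+z)) = 140×2.7×2.7/((2.7+4.15)(2.7+4.15)) = 21.751 kPa
Final effective stress: σ'_f = σ'_0 + Δσ = 37.433 + 21.751 = 59.184 kPa.
Normally consolidated clay, so the full stress increment lies on the virgin compression line:
S_c = C_c·H/(1+e₀)·log₁₀(σ'_f/σ'_0) = 0.34×3.1/(1+0.89)×log₁₀(59.184/37.433)
    = 0.55767 × 0.19895 = 0.1109 m

S_c ≈ 0.111 m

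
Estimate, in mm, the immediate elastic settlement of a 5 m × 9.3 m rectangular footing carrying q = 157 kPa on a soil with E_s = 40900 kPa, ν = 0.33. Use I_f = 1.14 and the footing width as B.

Immediate (elastic) settlement: S_e = q·B·(1−ν²)/E_s · I_f.
S_e = 157 × 5 × (1 − 0.33²) / 40900 × 1.14
    = 157 × 5 × 0.8911 / 40900 × 1.14
    = 0.0195 m = 19.5 mm

S_e ≈ 19.5 mm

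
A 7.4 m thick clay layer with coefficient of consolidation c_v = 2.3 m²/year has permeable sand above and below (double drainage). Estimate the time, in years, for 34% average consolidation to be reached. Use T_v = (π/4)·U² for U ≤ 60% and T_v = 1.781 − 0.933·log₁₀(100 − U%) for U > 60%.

t ≈ 0.54 years

Drainage path length: H_d = H/2 = 3.7 m (double drainage).
U ≤ 60%: T_v = (π/4)·U² = (π/4)×0.34² = 0.090792.
t = T_v·H_d²/c_v = 0.090792×3.7²/2.3 = 0.5404 years.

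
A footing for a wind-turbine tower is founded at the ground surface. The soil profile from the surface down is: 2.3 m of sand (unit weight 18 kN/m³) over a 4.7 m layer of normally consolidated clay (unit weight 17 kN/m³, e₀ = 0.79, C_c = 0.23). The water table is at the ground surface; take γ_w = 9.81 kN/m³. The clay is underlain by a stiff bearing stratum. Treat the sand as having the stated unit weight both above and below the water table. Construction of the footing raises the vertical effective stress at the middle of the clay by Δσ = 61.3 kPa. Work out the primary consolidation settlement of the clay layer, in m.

S_c ≈ 0.262 m

Mid-depth of clay below the ground surface: z = 2.3 + 4.7/2 = 4.65 m.
Total vertical stress at mid-clay: σ_v = 18×2.3 + 17×2.35 = 81.35 kPa.
Pore pressure: u = 9.81×(4.65 − 0) = 45.617 kPa.
Initial effective stress: σ'_0 = σ_v − u = 81.35 − 45.617 = 35.733 kPa.
Final effective stress: σ'_f = σ'_0 + Δσ = 35.733 + 61.3 = 97.033 kPa.
Normally consolidated clay, so the full stress increment lies on the virgin compression line:
S_c = C_c·H/(1+e₀)·log₁₀(σ'_f/σ'_0) = 0.23×4.7/(1+0.79)×log₁₀(97.033/35.733)
    = 0.60391 × 0.43385 = 0.262 m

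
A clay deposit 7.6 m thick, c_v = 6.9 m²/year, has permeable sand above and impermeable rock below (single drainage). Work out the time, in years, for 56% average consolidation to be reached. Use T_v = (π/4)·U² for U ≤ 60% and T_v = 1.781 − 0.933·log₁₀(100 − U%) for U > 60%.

Drainage path length: H_d = H = 7.6 m (single drainage).
U ≤ 60%: T_v = (π/4)·U² = (π/4)×0.56² = 0.2463.
t = T_v·H_d²/c_v = 0.2463×7.6²/6.9 = 2.062 years.

t ≈ 2.06 years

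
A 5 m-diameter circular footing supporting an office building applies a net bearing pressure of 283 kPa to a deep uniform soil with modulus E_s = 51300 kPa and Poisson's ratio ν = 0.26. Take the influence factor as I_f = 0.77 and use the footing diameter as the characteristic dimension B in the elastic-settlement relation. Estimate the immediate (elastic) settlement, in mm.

S_e ≈ 19.8 mm

Immediate (elastic) settlement: S_e = q·B·(1−ν²)/E_s · I_f.
S_e = 283 × 5 × (1 − 0.26²) / 51300 × 0.77
    = 283 × 5 × 0.9324 / 51300 × 0.77
    = 0.0198 m = 19.8 mm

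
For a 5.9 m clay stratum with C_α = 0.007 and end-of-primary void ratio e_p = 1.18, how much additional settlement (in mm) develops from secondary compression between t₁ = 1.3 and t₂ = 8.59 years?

Secondary compression: S_s = C_α·H/(1+e_p)·log₁₀(t₂/t₁)
S_s = 0.007×5.9/(1+1.18)×log₁₀(8.59/1.3)
    = 0.01894 × 0.82 = 0.01554 m

S_s ≈ 15.5 mm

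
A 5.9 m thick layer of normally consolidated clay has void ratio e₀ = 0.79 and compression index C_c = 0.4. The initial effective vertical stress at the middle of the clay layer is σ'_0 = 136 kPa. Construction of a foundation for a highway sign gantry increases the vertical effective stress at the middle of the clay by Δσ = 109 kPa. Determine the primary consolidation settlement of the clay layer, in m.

Final effective stress: σ'_f = σ'_0 + Δσ = 136 + 109 = 245 kPa.
Normally consolidated clay, so the full stress increment lies on the virgin compression line:
S_c = C_c·H/(1+e₀)·log₁₀(σ'_f/σ'_0) = 0.4×5.9/(1+0.79)×log₁₀(245/136)
    = 1.3184 × 0.25563 = 0.337 m

S_c ≈ 0.337 m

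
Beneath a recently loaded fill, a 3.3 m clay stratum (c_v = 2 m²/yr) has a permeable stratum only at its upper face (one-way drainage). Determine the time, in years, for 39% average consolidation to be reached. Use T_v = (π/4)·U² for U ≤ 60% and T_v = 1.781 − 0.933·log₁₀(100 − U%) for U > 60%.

Drainage path length: H_d = H = 3.3 m (single drainage).
U ≤ 60%: T_v = (π/4)·U² = (π/4)×0.39² = 0.11946.
t = T_v·H_d²/c_v = 0.11946×3.3²/2 = 0.6505 years.

t ≈ 0.65 years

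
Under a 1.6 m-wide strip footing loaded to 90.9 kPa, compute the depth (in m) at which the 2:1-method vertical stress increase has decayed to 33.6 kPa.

2:1 spreading — at depth z the loaded area has grown by z in each plan dimension:
qB/(B+z) = Δσ_z ⇒ z = qB/Δσ_z − B = 90.9×1.6/33.6 − 1.6 = 2.729 m

z ≈ 2.73 m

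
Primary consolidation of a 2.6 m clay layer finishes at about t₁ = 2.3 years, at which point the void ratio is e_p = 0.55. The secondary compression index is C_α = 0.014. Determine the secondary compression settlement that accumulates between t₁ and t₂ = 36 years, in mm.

S_s ≈ 28.1 mm

Secondary compression: S_s = C_α·H/(1+e_p)·log₁₀(t₂/t₁)
S_s = 0.014×2.6/(1+0.55)×log₁₀(36/2.3)
    = 0.02348 × 1.195 = 0.02805 m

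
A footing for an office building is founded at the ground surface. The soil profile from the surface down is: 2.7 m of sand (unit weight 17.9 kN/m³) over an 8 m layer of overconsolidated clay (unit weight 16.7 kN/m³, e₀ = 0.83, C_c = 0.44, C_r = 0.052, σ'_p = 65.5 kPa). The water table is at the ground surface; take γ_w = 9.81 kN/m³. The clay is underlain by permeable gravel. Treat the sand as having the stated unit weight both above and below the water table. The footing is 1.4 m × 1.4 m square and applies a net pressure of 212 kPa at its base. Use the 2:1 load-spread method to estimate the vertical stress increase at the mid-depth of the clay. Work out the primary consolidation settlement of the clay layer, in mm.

S_c ≈ 11.9 mm

Mid-depth of clay below the ground surface: z = 2.7 + 8/2 = 6.7 m.
Total vertical stress at mid-clay: σ_v = 17.9×2.7 + 16.7×4 = 115.13 kPa.
Pore pressure: u = 9.81×(6.7 − 0) = 65.727 kPa.
Initial effective stress: σ'_0 = σ_v − u = 115.13 − 65.727 = 49.403 kPa.
Stress increase at mid-clay by the 2:1 spreading method:
Δσ = qBL/((B+z)(L+z)) = 212×1.4×1.4/((1.4+6.7)(1.4+6.7)) = 6.3332 kPa
Final effective stress: σ'_f = 49.403 + 6.3332 = 55.736 kPa.
σ'_f = 55.736 ≤ σ'_p = 65.5 kPa, so the clay remains overconsolidated and only the recompression index applies:
S_c = C_r·H/(1+e₀)·log₁₀(σ'_f/σ'_0) = 0.052×8/1.83×log₁₀(55.736/49.403)
    = 0.22732 × 0.052382 = 0.01191 m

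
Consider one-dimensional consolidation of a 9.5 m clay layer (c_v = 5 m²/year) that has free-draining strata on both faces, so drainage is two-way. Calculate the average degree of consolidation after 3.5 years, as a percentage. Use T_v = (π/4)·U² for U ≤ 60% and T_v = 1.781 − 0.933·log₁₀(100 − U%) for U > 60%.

Drainage path length: H_d = H/2 = 4.75 m (double drainage).
T_v = c_v·t/H_d² = 5×3.5/4.75² = 0.77562.
T_v = 0.77562 corresponds to the U > 60% branch:
U = 1 − 10^((1.781 − T_v)/0.933)/100 = 0.8804

U ≈ 88 %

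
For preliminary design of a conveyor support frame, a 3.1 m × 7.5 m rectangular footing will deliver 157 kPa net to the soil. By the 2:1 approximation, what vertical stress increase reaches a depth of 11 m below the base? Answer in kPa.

By the 2:1 method the load spreads at 1 horizontal : 2 vertical, so at depth z the loaded area has grown by z in each plan dimension:
Δσ = qBL/((B+z)(L+z)) = 157×3.1×7.5/((3.1+11)(7.5+11)) = 13.994 kPa

Δσ_z ≈ 14 kPa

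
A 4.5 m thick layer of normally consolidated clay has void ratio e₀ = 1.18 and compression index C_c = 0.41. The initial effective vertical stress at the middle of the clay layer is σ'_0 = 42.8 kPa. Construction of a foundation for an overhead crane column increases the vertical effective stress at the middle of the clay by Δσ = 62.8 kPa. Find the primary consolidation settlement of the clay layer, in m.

Final effective stress: σ'_f = σ'_0 + Δσ = 42.8 + 62.8 = 105.6 kPa.
Normally consolidated clay, so the full stress increment lies on the virgin compression line:
S_c = C_c·H/(1+e₀)·log₁₀(σ'_f/σ'_0) = 0.41×4.5/(1+1.18)×log₁₀(105.6/42.8)
    = 0.84633 × 0.39222 = 0.3319 m

S_c ≈ 0.332 m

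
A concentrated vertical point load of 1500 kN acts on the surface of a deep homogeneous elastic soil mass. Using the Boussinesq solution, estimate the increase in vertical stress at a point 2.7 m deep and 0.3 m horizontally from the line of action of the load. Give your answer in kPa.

Δσ_z ≈ 95.3 kPa

Boussinesq vertical stress below a point load on an elastic half-space:
Δσ_z = 3P/(2πz²) · [1 + (r/z)²]^(−5/2)
r/z = 0.3/2.7 = 0.11111; [1+(r/z)²]^(−5/2) = 0.96979.
Δσ_z = 3×1500/(2π×2.7²) × 0.96979 = 98.244 × 0.96979 = 95.28 kPa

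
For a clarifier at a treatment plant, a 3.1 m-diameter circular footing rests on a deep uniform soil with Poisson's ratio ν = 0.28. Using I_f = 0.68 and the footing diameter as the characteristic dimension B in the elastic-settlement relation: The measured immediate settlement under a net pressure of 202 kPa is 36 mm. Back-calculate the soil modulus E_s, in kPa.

E_s ≈ 10900 kPa

S_e = q·B·(1−ν²)/E_s · I_f  ⇒  E_s = q·B·(1−ν²)·I_f / S_e.
E_s = 202 × 3.1 × 0.9216 × 0.68 / 0.036 = 10900 kPa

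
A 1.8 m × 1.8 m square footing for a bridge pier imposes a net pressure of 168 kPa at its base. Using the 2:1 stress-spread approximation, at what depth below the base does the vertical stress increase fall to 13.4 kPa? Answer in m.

z ≈ 4.57 m

2:1 spreading — at depth z the loaded area has grown by z in each plan dimension:
qB²/(B+z)² = Δσ_z ⇒ z = B(√(q/Δσ_z) − 1) = 1.8×(√(168/13.4) − 1) = 4.573 m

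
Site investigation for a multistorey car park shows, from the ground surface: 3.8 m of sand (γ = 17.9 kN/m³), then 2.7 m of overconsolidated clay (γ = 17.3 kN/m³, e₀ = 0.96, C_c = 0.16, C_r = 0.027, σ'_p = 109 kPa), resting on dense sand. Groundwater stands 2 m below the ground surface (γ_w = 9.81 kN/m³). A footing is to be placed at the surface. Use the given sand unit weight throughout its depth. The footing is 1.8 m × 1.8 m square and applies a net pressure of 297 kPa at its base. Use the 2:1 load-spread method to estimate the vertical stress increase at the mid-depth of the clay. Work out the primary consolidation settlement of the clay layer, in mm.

Mid-depth of clay below the ground surface: z = 3.8 + 2.7/2 = 5.15 m.
Total vertical stress at mid-clay: σ_v = 17.9×3.8 + 17.3×1.35 = 91.375 kPa.
Pore pressure: u = 9.81×(5.15 − 2) = 30.902 kPa.
Initial effective stress: σ'_0 = σ_v − u = 91.375 − 30.902 = 60.473 kPa.
Stress increase at mid-clay by the 2:1 spreading method:
Δσ = qBL/((B+z)(L+z)) = 297×1.8×1.8/((1.8+5.15)(1.8+5.15)) = 19.922 kPa
Final effective stress: σ'_f = 60.473 + 19.922 = 80.395 kPa.
σ'_f = 80.395 ≤ σ'_p = 109 kPa, so the clay remains overconsolidated and only the recompression index applies:
S_c = C_r·H/(1+e₀)·log₁₀(σ'_f/σ'_0) = 0.027×2.7/1.96×log₁₀(80.395/60.473)
    = 0.037195 × 0.12367 = 0.0046 m

S_c ≈ 4.6 mm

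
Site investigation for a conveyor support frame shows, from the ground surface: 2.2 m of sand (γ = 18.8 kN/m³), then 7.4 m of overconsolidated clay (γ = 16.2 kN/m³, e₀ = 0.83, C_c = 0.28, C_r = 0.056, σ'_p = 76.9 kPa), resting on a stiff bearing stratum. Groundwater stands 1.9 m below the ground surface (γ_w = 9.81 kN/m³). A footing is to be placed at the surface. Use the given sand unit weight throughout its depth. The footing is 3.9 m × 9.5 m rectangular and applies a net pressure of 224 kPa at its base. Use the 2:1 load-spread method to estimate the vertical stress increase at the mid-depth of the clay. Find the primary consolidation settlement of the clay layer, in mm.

Mid-depth of clay below the ground surface: z = 2.2 + 7.4/2 = 5.9 m.
Total vertical stress at mid-clay: σ_v = 18.8×2.2 + 16.2×3.7 = 101.3 kPa.
Pore pressure: u = 9.81×(5.9 − 1.9) = 39.24 kPa.
Initial effective stress: σ'_0 = σ_v − u = 101.3 − 39.24 = 62.06 kPa.
Stress increase at mid-clay by the 2:1 spreading method:
Δσ = qBL/((B+z)(L+z)) = 224×3.9×9.5/((3.9+5.9)(9.5+5.9)) = 54.991 kPa
Final effective stress: σ'_f = 62.06 + 54.991 = 117.05 kPa.
σ'_f = 117.05 > σ'_p = 76.9 kPa, so the stress path crosses the preconsolidation pressure — recompression up to σ'_p, then virgin compression beyond:
S_c = H/(1+e₀)·[C_r·log₁₀(σ'_p/σ'_0) + C_c·log₁₀(σ'_f/σ'_p)]
    = 7.4/1.83 × [0.056×log₁₀(76.9/62.06) + 0.28×log₁₀(117.05/76.9)]
    = 4.0437 × [0.0052144 + 0.051085] = 0.2277 m

S_c ≈ 228 mm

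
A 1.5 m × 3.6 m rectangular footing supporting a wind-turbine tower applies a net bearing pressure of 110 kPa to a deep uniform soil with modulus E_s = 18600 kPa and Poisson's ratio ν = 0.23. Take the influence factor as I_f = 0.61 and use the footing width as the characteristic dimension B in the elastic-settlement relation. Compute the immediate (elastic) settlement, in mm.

S_e ≈ 5.13 mm

Immediate (elastic) settlement: S_e = q·B·(1−ν²)/E_s · I_f.
S_e = 110 × 1.5 × (1 − 0.23²) / 18600 × 0.61
    = 110 × 1.5 × 0.9471 / 18600 × 0.61
    = 0.005125 m = 5.125 mm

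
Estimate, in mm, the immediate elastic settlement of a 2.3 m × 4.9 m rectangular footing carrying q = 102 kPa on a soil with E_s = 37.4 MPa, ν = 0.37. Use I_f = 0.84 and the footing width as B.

Immediate (elastic) settlement: S_e = q·B·(1−ν²)/E_s · I_f.
E_s = 37.4 MPa = 37400 kPa.
S_e = 102 × 2.3 × (1 − 0.37²) / 37400 × 0.84
    = 102 × 2.3 × 0.8631 / 37400 × 0.84
    = 0.004548 m = 4.548 mm

S_e ≈ 4.55 mm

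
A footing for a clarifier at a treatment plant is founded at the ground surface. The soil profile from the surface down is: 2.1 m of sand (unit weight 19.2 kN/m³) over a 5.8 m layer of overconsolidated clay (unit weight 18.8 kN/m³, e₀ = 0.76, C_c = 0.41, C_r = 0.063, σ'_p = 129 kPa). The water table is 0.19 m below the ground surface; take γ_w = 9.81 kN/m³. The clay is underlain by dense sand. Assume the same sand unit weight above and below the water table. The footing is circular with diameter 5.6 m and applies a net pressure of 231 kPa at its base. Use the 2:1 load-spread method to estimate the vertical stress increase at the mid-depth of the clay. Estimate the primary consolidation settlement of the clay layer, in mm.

Mid-depth of clay below the ground surface: z = 2.1 + 5.8/2 = 5 m.
Total vertical stress at mid-clay: σ_v = 19.2×2.1 + 18.8×2.9 = 94.84 kPa.
Pore pressure: u = 9.81×(5 − 0.19) = 47.186 kPa.
Initial effective stress: σ'_0 = σ_v − u = 94.84 − 47.186 = 47.654 kPa.
Stress increase at mid-clay by the 2:1 spreading method:
Δσ ≈ qD²/(D+z)² = 231×5.6²/(5.6+5)² = 64.473 kPa
Final effective stress: σ'_f = 47.654 + 64.473 = 112.13 kPa.
σ'_f = 112.13 ≤ σ'_p = 129 kPa, so the clay remains overconsolidated and only the recompression index applies:
S_c = C_r·H/(1+e₀)·log₁₀(σ'_f/σ'_0) = 0.063×5.8/1.76×log₁₀(112.13/47.654)
    = 0.20762 × 0.37162 = 0.07715 m

S_c ≈ 77.2 mm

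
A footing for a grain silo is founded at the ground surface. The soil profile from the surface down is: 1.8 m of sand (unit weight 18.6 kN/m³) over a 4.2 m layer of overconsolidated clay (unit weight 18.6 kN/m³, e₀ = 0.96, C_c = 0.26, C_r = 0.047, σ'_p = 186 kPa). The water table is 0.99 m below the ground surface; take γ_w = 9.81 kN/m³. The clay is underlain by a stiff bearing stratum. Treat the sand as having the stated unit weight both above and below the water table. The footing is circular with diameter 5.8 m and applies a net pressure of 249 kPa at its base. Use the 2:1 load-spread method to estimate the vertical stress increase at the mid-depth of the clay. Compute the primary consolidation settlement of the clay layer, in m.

S_c ≈ 0.0484 m

Mid-depth of clay below the ground surface: z = 1.8 + 4.2/2 = 3.9 m.
Total vertical stress at mid-clay: σ_v = 18.6×1.8 + 18.6×2.1 = 72.54 kPa.
Pore pressure: u = 9.81×(3.9 − 0.99) = 28.547 kPa.
Initial effective stress: σ'_0 = σ_v − u = 72.54 − 28.547 = 43.993 kPa.
Stress increase at mid-clay by the 2:1 spreading method:
Δσ ≈ qD²/(D+z)² = 249×5.8²/(5.8+3.9)² = 89.025 kPa
Final effective stress: σ'_f = 43.993 + 89.025 = 133.02 kPa.
σ'_f = 133.02 ≤ σ'_p = 186 kPa, so the clay remains overconsolidated and only the recompression index applies:
S_c = C_r·H/(1+e₀)·log₁₀(σ'_f/σ'_0) = 0.047×4.2/1.96×log₁₀(133.02/43.993)
    = 0.10072 × 0.48053 = 0.0484 m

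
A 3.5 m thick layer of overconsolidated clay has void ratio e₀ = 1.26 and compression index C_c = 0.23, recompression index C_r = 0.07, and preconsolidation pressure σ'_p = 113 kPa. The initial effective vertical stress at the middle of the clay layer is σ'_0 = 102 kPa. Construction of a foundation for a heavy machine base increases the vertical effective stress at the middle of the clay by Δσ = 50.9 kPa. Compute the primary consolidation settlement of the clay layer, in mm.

Final effective stress: σ'_f = 102 + 50.9 = 152.9 kPa.
σ'_f = 152.9 > σ'_p = 113 kPa, so the stress path crosses the preconsolidation pressure — recompression up to σ'_p, then virgin compression beyond:
S_c = H/(1+e₀)·[C_r·log₁₀(σ'_p/σ'_0) + C_c·log₁₀(σ'_f/σ'_p)]
    = 3.5/2.26 × [0.07×log₁₀(113/102) + 0.23×log₁₀(152.9/113)]
    = 1.5487 × [0.0031135 + 0.030206] = 0.0516 m

S_c ≈ 51.6 mm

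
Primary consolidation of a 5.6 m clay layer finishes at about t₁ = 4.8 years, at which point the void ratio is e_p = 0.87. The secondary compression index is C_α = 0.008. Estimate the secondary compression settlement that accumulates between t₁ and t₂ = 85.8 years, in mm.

S_s ≈ 30 mm

Secondary compression: S_s = C_α·H/(1+e_p)·log₁₀(t₂/t₁)
S_s = 0.008×5.6/(1+0.87)×log₁₀(85.8/4.8)
    = 0.02396 × 1.252 = 0.03 m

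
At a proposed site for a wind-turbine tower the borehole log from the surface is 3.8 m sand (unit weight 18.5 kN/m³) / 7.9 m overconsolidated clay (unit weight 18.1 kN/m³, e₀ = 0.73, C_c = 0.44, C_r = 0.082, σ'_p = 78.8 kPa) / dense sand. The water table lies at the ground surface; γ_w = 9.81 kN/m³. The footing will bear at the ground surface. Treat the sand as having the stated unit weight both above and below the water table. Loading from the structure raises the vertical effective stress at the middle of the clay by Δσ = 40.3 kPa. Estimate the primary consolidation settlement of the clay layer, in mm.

S_c ≈ 289 mm

Mid-depth of clay below the ground surface: z = 3.8 + 7.9/2 = 7.75 m.
Total vertical stress at mid-clay: σ_v = 18.5×3.8 + 18.1×3.95 = 141.8 kPa.
Pore pressure: u = 9.81×(7.75 − 0) = 76.028 kPa.
Initial effective stress: σ'_0 = σ_v − u = 141.8 − 76.028 = 65.772 kPa.
Final effective stress: σ'_f = 65.772 + 40.3 = 106.07 kPa.
σ'_f = 106.07 > σ'_p = 78.8 kPa, so the stress path crosses the preconsolidation pressure — recompression up to σ'_p, then virgin compression beyond:
S_c = H/(1+e₀)·[C_r·log₁₀(σ'_p/σ'_0) + C_c·log₁₀(σ'_f/σ'_p)]
    = 7.9/1.73 × [0.082×log₁₀(78.8/65.772) + 0.44×log₁₀(106.07/78.8)]
    = 4.5665 × [0.0064358 + 0.056789] = 0.2887 m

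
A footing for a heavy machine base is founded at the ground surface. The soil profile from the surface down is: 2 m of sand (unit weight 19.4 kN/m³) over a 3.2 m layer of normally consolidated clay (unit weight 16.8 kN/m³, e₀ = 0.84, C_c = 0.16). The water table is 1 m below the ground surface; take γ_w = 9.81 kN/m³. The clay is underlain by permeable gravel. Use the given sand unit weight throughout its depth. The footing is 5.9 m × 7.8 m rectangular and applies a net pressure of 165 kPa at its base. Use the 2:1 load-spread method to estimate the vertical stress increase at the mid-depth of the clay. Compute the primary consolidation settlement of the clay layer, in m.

S_c ≈ 0.122 m

Mid-depth of clay below the ground surface: z = 2 + 3.2/2 = 3.6 m.
Total vertical stress at mid-clay: σ_v = 19.4×2 + 16.8×1.6 = 65.68 kPa.
Pore pressure: u = 9.81×(3.6 − 1) = 25.506 kPa.
Initial effective stress: σ'_0 = σ_v − u = 65.68 − 25.506 = 40.174 kPa.
Stress increase at mid-clay by the 2:1 spreading method:
Δσ = qBL/((B+z)(L+z)) = 165×5.9×7.8/((5.9+3.6)(7.8+3.6)) = 70.114 kPa
Final effective stress: σ'_f = σ'_0 + Δσ = 40.174 + 70.114 = 110.29 kPa.
Normally consolidated clay, so the full stress increment lies on the virgin compression line:
S_c = C_c·H/(1+e₀)·log₁₀(σ'_f/σ'_0) = 0.16×3.2/(1+0.84)×log₁₀(110.29/40.174)
    = 0.27826 × 0.43859 = 0.122 m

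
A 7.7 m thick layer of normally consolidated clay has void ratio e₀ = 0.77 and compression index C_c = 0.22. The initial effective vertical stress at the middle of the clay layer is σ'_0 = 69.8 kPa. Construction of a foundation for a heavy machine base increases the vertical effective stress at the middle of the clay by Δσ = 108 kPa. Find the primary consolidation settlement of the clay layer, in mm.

Final effective stress: σ'_f = σ'_0 + Δσ = 69.8 + 108 = 177.8 kPa.
Normally consolidated clay, so the full stress increment lies on the virgin compression line:
S_c = C_c·H/(1+e₀)·log₁₀(σ'_f/σ'_0) = 0.22×7.7/(1+0.77)×log₁₀(177.8/69.8)
    = 0.95706 × 0.40608 = 0.3886 m

S_c ≈ 389 mm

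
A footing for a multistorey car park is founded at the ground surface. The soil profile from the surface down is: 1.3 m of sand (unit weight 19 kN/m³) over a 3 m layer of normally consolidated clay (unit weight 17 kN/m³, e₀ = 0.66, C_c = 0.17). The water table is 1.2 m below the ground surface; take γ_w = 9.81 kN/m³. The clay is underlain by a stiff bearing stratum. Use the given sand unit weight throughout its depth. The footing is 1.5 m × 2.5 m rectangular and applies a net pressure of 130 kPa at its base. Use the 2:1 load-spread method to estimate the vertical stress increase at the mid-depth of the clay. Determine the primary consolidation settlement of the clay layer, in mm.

S_c ≈ 64.4 mm

Mid-depth of clay below the ground surface: z = 1.3 + 3/2 = 2.8 m.
Total vertical stress at mid-clay: σ_v = 19×1.3 + 17×1.5 = 50.2 kPa.
Pore pressure: u = 9.81×(2.8 − 1.2) = 15.696 kPa.
Initial effective stress: σ'_0 = σ_v − u = 50.2 − 15.696 = 34.504 kPa.
Stress increase at mid-clay by the 2:1 spreading method:
Δσ = qBL/((B+z)(L+z)) = 130×1.5×2.5/((1.5+2.8)(2.5+2.8)) = 21.391 kPa
Final effective stress: σ'_f = σ'_0 + Δσ = 34.504 + 21.391 = 55.895 kPa.
Normally consolidated clay, so the full stress increment lies on the virgin compression line:
S_c = C_c·H/(1+e₀)·log₁₀(σ'_f/σ'_0) = 0.17×3/(1+0.66)×log₁₀(55.895/34.504)
    = 0.30723 × 0.2095 = 0.06436 m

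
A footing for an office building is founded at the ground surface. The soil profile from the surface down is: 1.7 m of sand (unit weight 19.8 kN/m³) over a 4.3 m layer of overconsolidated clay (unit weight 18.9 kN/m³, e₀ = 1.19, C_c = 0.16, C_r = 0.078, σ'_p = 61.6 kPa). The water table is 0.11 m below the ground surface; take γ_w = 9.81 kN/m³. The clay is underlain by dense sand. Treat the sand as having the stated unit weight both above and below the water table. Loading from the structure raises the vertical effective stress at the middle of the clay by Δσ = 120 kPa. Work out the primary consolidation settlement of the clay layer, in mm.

Mid-depth of clay below the ground surface: z = 1.7 + 4.3/2 = 3.85 m.
Total vertical stress at mid-clay: σ_v = 19.8×1.7 + 18.9×2.15 = 74.295 kPa.
Pore pressure: u = 9.81×(3.85 − 0.11) = 36.689 kPa.
Initial effective stress: σ'_0 = σ_v − u = 74.295 − 36.689 = 37.606 kPa.
Final effective stress: σ'_f = 37.606 + 120 = 157.61 kPa.
σ'_f = 157.61 > σ'_p = 61.6 kPa, so the stress path crosses the preconsolidation pressure — recompression up to σ'_p, then virgin compression beyond:
S_c = H/(1+e₀)·[C_r·log₁₀(σ'_p/σ'_0) + C_c·log₁₀(σ'_f/σ'_p)]
    = 4.3/2.19 × [0.078×log₁₀(61.6/37.606) + 0.16×log₁₀(157.61/61.6)]
    = 1.9635 × [0.016717 + 0.06528] = 0.161 m

S_c ≈ 161 mm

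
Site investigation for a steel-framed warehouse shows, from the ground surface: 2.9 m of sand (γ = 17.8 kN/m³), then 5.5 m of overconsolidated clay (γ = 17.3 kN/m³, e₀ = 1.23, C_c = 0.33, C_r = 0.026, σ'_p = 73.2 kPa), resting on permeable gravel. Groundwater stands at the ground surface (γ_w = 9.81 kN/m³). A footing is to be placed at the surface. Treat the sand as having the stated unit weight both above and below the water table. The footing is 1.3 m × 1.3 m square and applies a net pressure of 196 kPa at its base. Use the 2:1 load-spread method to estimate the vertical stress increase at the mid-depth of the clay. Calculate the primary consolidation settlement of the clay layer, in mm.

Mid-depth of clay below the ground surface: z = 2.9 + 5.5/2 = 5.65 m.
Total vertical stress at mid-clay: σ_v = 17.8×2.9 + 17.3×2.75 = 99.195 kPa.
Pore pressure: u = 9.81×(5.65 − 0) = 55.427 kPa.
Initial effective stress: σ'_0 = σ_v − u = 99.195 − 55.427 = 43.768 kPa.
Stress increase at mid-clay by the 2:1 spreading method:
Δσ = qBL/((B+z)(L+z)) = 196×1.3×1.3/((1.3+5.65)(1.3+5.65)) = 6.8576 kPa
Final effective stress: σ'_f = 43.768 + 6.8576 = 50.626 kPa.
σ'_f = 50.626 ≤ σ'_p = 73.2 kPa, so the clay remains overconsolidated and only the recompression index applies:
S_c = C_r·H/(1+e₀)·log₁₀(σ'_f/σ'_0) = 0.026×5.5/2.23×log₁₀(50.626/43.768)
    = 0.064126 × 0.063217 = 0.004054 m

S_c ≈ 4.05 mm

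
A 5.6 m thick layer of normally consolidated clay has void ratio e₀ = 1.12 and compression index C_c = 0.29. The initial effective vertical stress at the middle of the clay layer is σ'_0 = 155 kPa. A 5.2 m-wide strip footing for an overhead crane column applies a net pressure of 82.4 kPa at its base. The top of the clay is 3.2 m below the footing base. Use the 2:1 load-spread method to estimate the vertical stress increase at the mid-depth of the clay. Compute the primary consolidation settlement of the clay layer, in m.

Mid-depth of clay below the footing base: z = 3.2 + 5.6/2 = 6 m.
Stress increase at mid-clay by the 2:1 spreading method:
Δσ = qB/(B+z) = 82.4×5.2/(5.2+6) = 38.257 kPa
Final effective stress: σ'_f = σ'_0 + Δσ = 155 + 38.257 = 193.26 kPa.
Normally consolidated clay, so the full stress increment lies on the virgin compression line:
S_c = C_c·H/(1+e₀)·log₁₀(σ'_f/σ'_0) = 0.29×5.6/(1+1.12)×log₁₀(193.26/155)
    = 0.76604 × 0.09581 = 0.07339 m

S_c ≈ 0.0734 m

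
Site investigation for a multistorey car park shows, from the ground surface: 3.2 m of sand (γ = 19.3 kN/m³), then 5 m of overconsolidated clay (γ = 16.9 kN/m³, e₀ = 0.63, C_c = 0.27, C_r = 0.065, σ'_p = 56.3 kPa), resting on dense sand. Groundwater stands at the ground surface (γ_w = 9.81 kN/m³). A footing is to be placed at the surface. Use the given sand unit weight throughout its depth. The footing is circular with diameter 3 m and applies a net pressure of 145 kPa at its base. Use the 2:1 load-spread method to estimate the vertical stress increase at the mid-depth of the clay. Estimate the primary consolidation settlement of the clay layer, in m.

Mid-depth of clay below the ground surface: z = 3.2 + 5/2 = 5.7 m.
Total vertical stress at mid-clay: σ_v = 19.3×3.2 + 16.9×2.5 = 104.01 kPa.
Pore pressure: u = 9.81×(5.7 − 0) = 55.917 kPa.
Initial effective stress: σ'_0 = σ_v − u = 104.01 − 55.917 = 48.093 kPa.
Stress increase at mid-clay by the 2:1 spreading method:
Δσ ≈ qD²/(D+z)² = 145×3²/(3+5.7)² = 17.241 kPa
Final effective stress: σ'_f = 48.093 + 17.241 = 65.334 kPa.
σ'_f = 65.334 > σ'_p = 56.3 kPa, so the stress path crosses the preconsolidation pressure — recompression up to σ'_p, then virgin compression beyond:
S_c = H/(1+e₀)·[C_r·log₁₀(σ'_p/σ'_0) + C_c·log₁₀(σ'_f/σ'_p)]
    = 5/1.63 × [0.065×log₁₀(56.3/48.093) + 0.27×log₁₀(65.334/56.3)]
    = 3.0675 × [0.0044477 + 0.01745] = 0.06717 m

S_c ≈ 0.0672 m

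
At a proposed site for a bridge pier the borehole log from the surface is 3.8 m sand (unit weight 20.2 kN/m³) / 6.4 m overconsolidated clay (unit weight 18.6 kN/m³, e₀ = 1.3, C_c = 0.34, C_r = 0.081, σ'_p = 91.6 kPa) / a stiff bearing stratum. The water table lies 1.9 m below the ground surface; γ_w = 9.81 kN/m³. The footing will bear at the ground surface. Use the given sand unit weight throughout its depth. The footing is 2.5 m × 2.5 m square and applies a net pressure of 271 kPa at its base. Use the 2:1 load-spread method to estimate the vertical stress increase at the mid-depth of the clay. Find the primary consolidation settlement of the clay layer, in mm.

S_c ≈ 62.1 mm

Mid-depth of clay below the ground surface: z = 3.8 + 6.4/2 = 7 m.
Total vertical stress at mid-clay: σ_v = 20.2×3.8 + 18.6×3.2 = 136.28 kPa.
Pore pressure: u = 9.81×(7 − 1.9) = 50.031 kPa.
Initial effective stress: σ'_0 = σ_v − u = 136.28 − 50.031 = 86.249 kPa.
Stress increase at mid-clay by the 2:1 spreading method:
Δσ = qBL/((B+z)(L+z)) = 271×2.5×2.5/((2.5+7)(2.5+7)) = 18.767 kPa
Final effective stress: σ'_f = 86.249 + 18.767 = 105.02 kPa.
σ'_f = 105.02 > σ'_p = 91.6 kPa, so the stress path crosses the preconsolidation pressure — recompression up to σ'_p, then virgin compression beyond:
S_c = H/(1+e₀)·[C_r·log₁₀(σ'_p/σ'_0) + C_c·log₁₀(σ'_f/σ'_p)]
    = 6.4/2.3 × [0.081×log₁₀(91.6/86.249) + 0.34×log₁₀(105.02/91.6)]
    = 2.7826 × [0.0021175 + 0.020188] = 0.06207 m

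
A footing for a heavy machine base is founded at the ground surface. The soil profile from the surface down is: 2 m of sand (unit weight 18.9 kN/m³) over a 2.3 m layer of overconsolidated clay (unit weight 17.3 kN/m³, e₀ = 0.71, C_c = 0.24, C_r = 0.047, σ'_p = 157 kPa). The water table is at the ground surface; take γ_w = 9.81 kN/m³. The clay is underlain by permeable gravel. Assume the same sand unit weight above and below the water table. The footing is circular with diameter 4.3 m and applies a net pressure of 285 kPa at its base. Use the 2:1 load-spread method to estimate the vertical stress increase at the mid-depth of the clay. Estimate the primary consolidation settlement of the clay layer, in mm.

Mid-depth of clay below the ground surface: z = 2 + 2.3/2 = 3.15 m.
Total vertical stress at mid-clay: σ_v = 18.9×2 + 17.3×1.15 = 57.695 kPa.
Pore pressure: u = 9.81×(3.15 − 0) = 30.902 kPa.
Initial effective stress: σ'_0 = σ_v − u = 57.695 − 30.902 = 26.793 kPa.
Stress increase at mid-clay by the 2:1 spreading method:
Δσ ≈ qD²/(D+z)² = 285×4.3²/(4.3+3.15)² = 94.944 kPa
Final effective stress: σ'_f = 26.793 + 94.944 = 121.74 kPa.
σ'_f = 121.74 ≤ σ'_p = 157 kPa, so the clay remains overconsolidated and only the recompression index applies:
S_c = C_r·H/(1+e₀)·log₁₀(σ'_f/σ'_0) = 0.047×2.3/1.71×log₁₀(121.74/26.793)
    = 0.063215 × 0.65741 = 0.04156 m

S_c ≈ 41.6 mm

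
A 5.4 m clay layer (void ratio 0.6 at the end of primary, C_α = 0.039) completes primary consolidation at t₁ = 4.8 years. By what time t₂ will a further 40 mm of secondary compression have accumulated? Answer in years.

S_s = C_α·H/(1+e_p)·log₁₀(t₂/t₁) ⇒ log₁₀(t₂/t₁) = S_s·(1+e_p)/(C_α·H).
log₁₀(t₂/t₁) = 0.04 × (1+0.6) / (0.039×5.4) = 0.3039
t₂ = t₁ × 10^0.3039 = 4.8 × 2.013 = 9.664 years

t₂ ≈ 9.66 years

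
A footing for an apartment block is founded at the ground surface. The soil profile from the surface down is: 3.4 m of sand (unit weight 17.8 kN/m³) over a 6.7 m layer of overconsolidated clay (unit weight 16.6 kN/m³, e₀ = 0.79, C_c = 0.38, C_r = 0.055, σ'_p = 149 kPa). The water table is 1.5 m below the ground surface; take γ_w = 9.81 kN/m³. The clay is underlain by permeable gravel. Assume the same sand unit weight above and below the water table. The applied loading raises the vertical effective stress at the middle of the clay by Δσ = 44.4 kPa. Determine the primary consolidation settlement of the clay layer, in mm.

Mid-depth of clay below the ground surface: z = 3.4 + 6.7/2 = 6.75 m.
Total vertical stress at mid-clay: σ_v = 17.8×3.4 + 16.6×3.35 = 116.13 kPa.
Pore pressure: u = 9.81×(6.75 − 1.5) = 51.503 kPa.
Initial effective stress: σ'_0 = σ_v − u = 116.13 − 51.503 = 64.627 kPa.
Final effective stress: σ'_f = 64.627 + 44.4 = 109.03 kPa.
σ'_f = 109.03 ≤ σ'_p = 149 kPa, so the clay remains overconsolidated and only the recompression index applies:
S_c = C_r·H/(1+e₀)·log₁₀(σ'_f/σ'_0) = 0.055×6.7/1.79×log₁₀(109.03/64.627)
    = 0.20586 × 0.22713 = 0.04676 m

S_c ≈ 46.8 mm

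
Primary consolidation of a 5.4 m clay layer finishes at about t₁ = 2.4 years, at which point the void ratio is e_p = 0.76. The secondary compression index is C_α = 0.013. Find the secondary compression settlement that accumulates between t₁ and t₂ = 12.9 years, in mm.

Secondary compression: S_s = C_α·H/(1+e_p)·log₁₀(t₂/t₁)
S_s = 0.013×5.4/(1+0.76)×log₁₀(12.9/2.4)
    = 0.03989 × 0.7304 = 0.02913 m

S_s ≈ 29.1 mm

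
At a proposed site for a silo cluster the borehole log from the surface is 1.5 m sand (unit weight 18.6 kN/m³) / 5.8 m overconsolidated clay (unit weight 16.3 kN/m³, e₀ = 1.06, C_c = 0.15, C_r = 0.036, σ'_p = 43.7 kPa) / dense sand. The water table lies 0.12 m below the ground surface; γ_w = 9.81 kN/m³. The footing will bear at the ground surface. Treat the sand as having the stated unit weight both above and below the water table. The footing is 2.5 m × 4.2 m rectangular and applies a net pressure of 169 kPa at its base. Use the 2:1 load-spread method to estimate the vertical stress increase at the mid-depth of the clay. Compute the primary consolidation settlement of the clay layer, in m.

Mid-depth of clay below the ground surface: z = 1.5 + 5.8/2 = 4.4 m.
Total vertical stress at mid-clay: σ_v = 18.6×1.5 + 16.3×2.9 = 75.17 kPa.
Pore pressure: u = 9.81×(4.4 − 0.12) = 41.987 kPa.
Initial effective stress: σ'_0 = σ_v − u = 75.17 − 41.987 = 33.183 kPa.
Stress increase at mid-clay by the 2:1 spreading method:
Δσ = qBL/((B+z)(L+z)) = 169×2.5×4.2/((2.5+4.4)(4.2+4.4)) = 29.904 kPa
Final effective stress: σ'_f = 33.183 + 29.904 = 63.087 kPa.
σ'_f = 63.087 > σ'_p = 43.7 kPa, so the stress path crosses the preconsolidation pressure — recompression up to σ'_p, then virgin compression beyond:
S_c = H/(1+e₀)·[C_r·log₁₀(σ'_p/σ'_0) + C_c·log₁₀(σ'_f/σ'_p)]
    = 5.8/2.06 × [0.036×log₁₀(43.7/33.183) + 0.15×log₁₀(63.087/43.7)]
    = 2.8155 × [0.0043044 + 0.023919] = 0.07946 m

S_c ≈ 0.0795 m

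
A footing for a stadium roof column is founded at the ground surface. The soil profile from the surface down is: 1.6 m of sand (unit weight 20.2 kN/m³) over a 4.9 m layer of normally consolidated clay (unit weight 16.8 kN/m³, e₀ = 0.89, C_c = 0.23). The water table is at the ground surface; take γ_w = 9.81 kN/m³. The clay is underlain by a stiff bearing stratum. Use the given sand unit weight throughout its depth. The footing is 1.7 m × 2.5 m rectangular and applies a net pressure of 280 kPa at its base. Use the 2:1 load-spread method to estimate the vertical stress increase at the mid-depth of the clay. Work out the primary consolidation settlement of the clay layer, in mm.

Mid-depth of clay below the ground surface: z = 1.6 + 4.9/2 = 4.05 m.
Total vertical stress at mid-clay: σ_v = 20.2×1.6 + 16.8×2.45 = 73.48 kPa.
Pore pressure: u = 9.81×(4.05 − 0) = 39.73 kPa.
Initial effective stress: σ'_0 = σ_v − u = 73.48 − 39.73 = 33.75 kPa.
Stress increase at mid-clay by the 2:1 spreading method:
Δσ = qBL/((B+z)(L+z)) = 280×1.7×2.5/((1.7+4.05)(2.5+4.05)) = 31.596 kPa
Final effective stress: σ'_f = σ'_0 + Δσ = 33.75 + 31.596 = 65.346 kPa.
Normally consolidated clay, so the full stress increment lies on the virgin compression line:
S_c = C_c·H/(1+e₀)·log₁₀(σ'_f/σ'_0) = 0.23×4.9/(1+0.89)×log₁₀(65.346/33.75)
    = 0.5963 × 0.28695 = 0.1711 m

S_c ≈ 171 mm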